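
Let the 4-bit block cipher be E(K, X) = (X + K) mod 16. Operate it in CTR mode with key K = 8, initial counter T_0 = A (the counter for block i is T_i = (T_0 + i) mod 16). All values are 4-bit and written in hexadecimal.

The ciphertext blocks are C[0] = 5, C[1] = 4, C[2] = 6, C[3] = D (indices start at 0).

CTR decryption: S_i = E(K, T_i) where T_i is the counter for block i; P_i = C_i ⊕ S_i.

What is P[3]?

P[3] = 8

P[3]: T = D, S = E(K, T) = 5; D ⊕ 5 = 8.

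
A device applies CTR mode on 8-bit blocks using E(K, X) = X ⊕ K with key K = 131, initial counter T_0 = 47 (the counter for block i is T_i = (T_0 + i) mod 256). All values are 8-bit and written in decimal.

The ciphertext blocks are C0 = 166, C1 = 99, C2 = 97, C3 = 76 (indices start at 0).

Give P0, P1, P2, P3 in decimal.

CTR decryption: S_i = E(K, T_i) where T_i is the counter for block i; P_i = C_i ⊕ S_i.
P0: T = 47, S = E(K, T) = 172; 166 ⊕ 172 = 10.
P1: T = 48, S = E(K, T) = 179; 99 ⊕ 179 = 208.
P2: T = 49, S = E(K, T) = 178; 97 ⊕ 178 = 211.
P3: T = 50, S = E(K, T) = 177; 76 ⊕ 177 = 253.

P0 = 10, P1 = 208, P2 = 211, P3 = 253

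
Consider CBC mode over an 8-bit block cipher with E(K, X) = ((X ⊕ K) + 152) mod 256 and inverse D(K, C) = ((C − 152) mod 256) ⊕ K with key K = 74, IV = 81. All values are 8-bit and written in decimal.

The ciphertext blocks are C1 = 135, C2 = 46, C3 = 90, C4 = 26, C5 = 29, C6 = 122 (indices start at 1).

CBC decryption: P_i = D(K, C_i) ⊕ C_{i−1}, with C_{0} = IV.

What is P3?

P3 = 166

P3: D(K, 90) = 136; 136 ⊕ 46 = 166.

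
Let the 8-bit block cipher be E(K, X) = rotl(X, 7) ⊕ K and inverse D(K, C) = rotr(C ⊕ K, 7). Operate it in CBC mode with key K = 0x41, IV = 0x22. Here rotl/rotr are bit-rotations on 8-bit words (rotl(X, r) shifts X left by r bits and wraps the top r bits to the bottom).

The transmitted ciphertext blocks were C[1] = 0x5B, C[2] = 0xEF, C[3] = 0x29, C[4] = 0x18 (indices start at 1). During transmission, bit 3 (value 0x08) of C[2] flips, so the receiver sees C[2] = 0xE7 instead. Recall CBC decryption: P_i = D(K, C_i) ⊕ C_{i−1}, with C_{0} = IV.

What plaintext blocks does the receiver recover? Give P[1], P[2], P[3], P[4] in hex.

Only C[2] changed, to 0xE7. In CBC, a change in C_i garbles P_i and flips the same bit in P_{i+1}. Decrypting the received ciphertext:
P[1]: D(K, 0x5B) = 0x34; 0x34 ⊕ 0x22 = 0x16.
P[2]: D(K, 0xE7) = 0x4D; 0x4D ⊕ 0x5B = 0x16.
P[3]: D(K, 0x29) = 0xD0; 0xD0 ⊕ 0xE7 = 0x37.
P[4]: D(K, 0x18) = 0xB2; 0xB2 ⊕ 0x29 = 0x9B.
Blocks that differ from the original plaintext: P[2], P[3].

P[1] = 0x16, P[2] = 0x16, P[3] = 0x37, P[4] = 0x9B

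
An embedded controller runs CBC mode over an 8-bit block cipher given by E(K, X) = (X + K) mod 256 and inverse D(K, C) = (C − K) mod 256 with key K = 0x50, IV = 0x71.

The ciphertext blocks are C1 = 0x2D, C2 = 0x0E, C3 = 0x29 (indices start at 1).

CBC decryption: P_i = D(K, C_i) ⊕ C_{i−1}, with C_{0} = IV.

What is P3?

P3 = 0xD7

P3: D(K, 0x29) = 0xD9; 0xD9 ⊕ 0x0E = 0xD7.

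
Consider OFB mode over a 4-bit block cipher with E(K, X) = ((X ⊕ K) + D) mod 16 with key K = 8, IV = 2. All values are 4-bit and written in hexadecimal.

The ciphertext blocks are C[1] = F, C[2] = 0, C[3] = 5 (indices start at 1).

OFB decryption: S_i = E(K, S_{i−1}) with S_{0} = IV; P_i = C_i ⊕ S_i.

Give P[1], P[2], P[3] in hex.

P[1]: S = E(K, 2) = 7; F ⊕ 7 = 8.
P[2]: S = E(K, 7) = C; 0 ⊕ C = C.
P[3]: S = E(K, C) = 1; 5 ⊕ 1 = 4.

P[1] = 8, P[2] = C, P[3] = 4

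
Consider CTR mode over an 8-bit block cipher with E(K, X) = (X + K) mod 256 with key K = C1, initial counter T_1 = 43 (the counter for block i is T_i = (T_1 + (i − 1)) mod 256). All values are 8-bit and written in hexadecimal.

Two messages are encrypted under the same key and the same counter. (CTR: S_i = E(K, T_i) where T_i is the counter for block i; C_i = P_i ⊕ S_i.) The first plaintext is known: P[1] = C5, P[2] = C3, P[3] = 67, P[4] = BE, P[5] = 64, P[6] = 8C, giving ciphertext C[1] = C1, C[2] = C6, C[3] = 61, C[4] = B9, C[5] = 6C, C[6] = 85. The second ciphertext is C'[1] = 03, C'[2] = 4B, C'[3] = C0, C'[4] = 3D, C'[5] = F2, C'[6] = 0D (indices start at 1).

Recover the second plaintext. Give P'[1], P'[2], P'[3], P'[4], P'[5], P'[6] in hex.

P'[1] = 07, P'[2] = 4E, P'[3] = C6, P'[4] = 3A, P'[5] = FA, P'[6] = 04

In CTR with a reused counter, both messages share the same keystream S_i, so C_i ⊕ C'_i = P_i ⊕ P'_i and thus P'_i = P_i ⊕ C_i ⊕ C'_i.
P'[1]: C5 ⊕ C1 ⊕ 03 = 07.
P'[2]: C3 ⊕ C6 ⊕ 4B = 4E.
P'[3]: 67 ⊕ 61 ⊕ C0 = C6.
P'[4]: BE ⊕ B9 ⊕ 3D = 3A.
P'[5]: 64 ⊕ 6C ⊕ F2 = FA.
P'[6]: 8C ⊕ 85 ⊕ 0D = 04.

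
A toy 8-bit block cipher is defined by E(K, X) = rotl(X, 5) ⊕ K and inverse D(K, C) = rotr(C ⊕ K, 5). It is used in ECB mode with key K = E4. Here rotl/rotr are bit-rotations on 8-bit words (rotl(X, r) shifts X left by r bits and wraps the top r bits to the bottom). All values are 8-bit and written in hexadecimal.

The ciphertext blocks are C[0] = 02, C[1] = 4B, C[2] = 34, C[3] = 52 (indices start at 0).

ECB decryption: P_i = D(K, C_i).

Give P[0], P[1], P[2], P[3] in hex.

P[0]: D(K, 02) = 37.
P[1]: D(K, 4B) = 7D.
P[2]: D(K, 34) = 86.
P[3]: D(K, 52) = B5.

P[0] = 37, P[1] = 7D, P[2] = 86, P[3] = B5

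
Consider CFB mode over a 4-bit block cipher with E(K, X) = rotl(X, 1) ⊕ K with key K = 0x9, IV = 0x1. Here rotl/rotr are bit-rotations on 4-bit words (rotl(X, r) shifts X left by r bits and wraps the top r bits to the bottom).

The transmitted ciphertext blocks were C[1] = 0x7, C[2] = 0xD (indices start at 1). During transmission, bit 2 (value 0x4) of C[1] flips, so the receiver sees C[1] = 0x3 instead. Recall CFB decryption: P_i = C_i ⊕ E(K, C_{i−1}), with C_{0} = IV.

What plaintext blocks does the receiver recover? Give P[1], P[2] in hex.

Only C[1] changed, to 0x3. In CFB, a change in C_i flips the same bit in P_i and garbles P_{i+1}. Decrypting the received ciphertext:
P[1]: E(K, 0x1) = 0xB; 0x3 ⊕ 0xB = 0x8.
P[2]: E(K, 0x3) = 0xF; 0xD ⊕ 0xF = 0x2.
Blocks that differ from the original plaintext: P[1], P[2].

P[1] = 0x8, P[2] = 0x2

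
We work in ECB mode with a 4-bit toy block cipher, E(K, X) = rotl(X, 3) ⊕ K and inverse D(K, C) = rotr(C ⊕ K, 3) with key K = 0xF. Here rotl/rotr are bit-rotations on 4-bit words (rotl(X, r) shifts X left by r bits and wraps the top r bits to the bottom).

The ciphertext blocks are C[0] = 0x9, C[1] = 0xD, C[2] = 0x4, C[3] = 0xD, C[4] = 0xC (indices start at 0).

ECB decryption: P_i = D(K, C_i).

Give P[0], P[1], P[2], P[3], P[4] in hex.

P[0] = 0xC, P[1] = 0x4, P[2] = 0x7, P[3] = 0x4, P[4] = 0x6

P[0]: D(K, 0x9) = 0xC.
P[1]: D(K, 0xD) = 0x4.
P[2]: D(K, 0x4) = 0x7.
P[3]: D(K, 0xD) = 0x4.
P[4]: D(K, 0xC) = 0x6.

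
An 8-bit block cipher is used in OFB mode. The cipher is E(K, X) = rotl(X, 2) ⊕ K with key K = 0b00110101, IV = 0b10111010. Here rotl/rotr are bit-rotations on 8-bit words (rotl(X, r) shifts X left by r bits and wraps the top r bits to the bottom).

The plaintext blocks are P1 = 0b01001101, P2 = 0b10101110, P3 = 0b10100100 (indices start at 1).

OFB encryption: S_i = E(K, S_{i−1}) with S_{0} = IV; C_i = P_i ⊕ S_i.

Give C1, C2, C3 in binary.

C1: S = E(K, 0b10111010) = 0b11011111; 0b01001101 ⊕ 0b11011111 = 0b10010010.
C2: S = E(K, 0b11011111) = 0b01001010; 0b10101110 ⊕ 0b01001010 = 0b11100100.
C3: S = E(K, 0b01001010) = 0b00011100; 0b10100100 ⊕ 0b00011100 = 0b10111000.

C1 = 0b10010010, C2 = 0b11100100, C3 = 0b10111000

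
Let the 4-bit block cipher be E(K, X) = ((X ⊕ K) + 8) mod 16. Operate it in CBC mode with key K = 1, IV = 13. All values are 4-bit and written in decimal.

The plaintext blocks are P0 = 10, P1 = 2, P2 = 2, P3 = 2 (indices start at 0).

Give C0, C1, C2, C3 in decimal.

C0 = 14, C1 = 5, C2 = 14, C3 = 5

CBC encryption: C_i = E(K, P_i ⊕ C_{i−1}), with C_{−1} = IV.
C0: P0 ⊕ 13 = 7; E(K, 7) = 14.
C1: P1 ⊕ 14 = 12; E(K, 12) = 5.
C2: P2 ⊕ 5 = 7; E(K, 7) = 14.
C3: P3 ⊕ 14 = 12; E(K, 12) = 5.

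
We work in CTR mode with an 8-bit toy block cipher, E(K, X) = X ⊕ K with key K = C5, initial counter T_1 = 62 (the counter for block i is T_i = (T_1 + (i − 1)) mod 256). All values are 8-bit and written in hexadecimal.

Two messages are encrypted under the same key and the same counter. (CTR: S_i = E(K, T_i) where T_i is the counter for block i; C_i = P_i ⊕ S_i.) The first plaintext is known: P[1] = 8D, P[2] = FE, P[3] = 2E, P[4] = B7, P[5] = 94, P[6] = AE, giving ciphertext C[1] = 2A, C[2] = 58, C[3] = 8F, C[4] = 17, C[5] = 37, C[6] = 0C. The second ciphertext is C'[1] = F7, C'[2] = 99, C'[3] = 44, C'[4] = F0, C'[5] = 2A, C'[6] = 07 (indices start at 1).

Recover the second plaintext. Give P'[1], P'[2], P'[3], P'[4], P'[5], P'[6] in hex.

P'[1] = 50, P'[2] = 3F, P'[3] = E5, P'[4] = 50, P'[5] = 89, P'[6] = A5

In CTR with a reused counter, both messages share the same keystream S_i, so C_i ⊕ C'_i = P_i ⊕ P'_i and thus P'_i = P_i ⊕ C_i ⊕ C'_i.
P'[1]: 8D ⊕ 2A ⊕ F7 = 50.
P'[2]: FE ⊕ 58 ⊕ 99 = 3F.
P'[3]: 2E ⊕ 8F ⊕ 44 = E5.
P'[4]: B7 ⊕ 17 ⊕ F0 = 50.
P'[5]: 94 ⊕ 37 ⊕ 2A = 89.
P'[6]: AE ⊕ 0C ⊕ 07 = A5.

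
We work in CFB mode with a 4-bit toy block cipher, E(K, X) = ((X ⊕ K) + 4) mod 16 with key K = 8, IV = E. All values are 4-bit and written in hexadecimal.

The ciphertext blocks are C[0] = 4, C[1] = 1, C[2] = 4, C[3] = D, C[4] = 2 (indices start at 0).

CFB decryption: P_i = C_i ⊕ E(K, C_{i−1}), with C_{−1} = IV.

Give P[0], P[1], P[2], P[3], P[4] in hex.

P[0]: E(K, E) = A; 4 ⊕ A = E.
P[1]: E(K, 4) = 0; 1 ⊕ 0 = 1.
P[2]: E(K, 1) = D; 4 ⊕ D = 9.
P[3]: E(K, 4) = 0; D ⊕ 0 = D.
P[4]: E(K, D) = 9; 2 ⊕ 9 = B.

P[0] = E, P[1] = 1, P[2] = 9, P[3] = D, P[4] = B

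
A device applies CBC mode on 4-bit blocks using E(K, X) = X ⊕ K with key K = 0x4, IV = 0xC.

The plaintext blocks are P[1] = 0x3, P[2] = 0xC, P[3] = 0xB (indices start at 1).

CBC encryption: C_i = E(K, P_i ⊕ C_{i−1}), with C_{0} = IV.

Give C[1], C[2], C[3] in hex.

C[1] = 0xB, C[2] = 0x3, C[3] = 0xC

C[1]: P[1] ⊕ 0xC = 0xF; E(K, 0xF) = 0xB.
C[2]: P[2] ⊕ 0xB = 0x7; E(K, 0x7) = 0x3.
C[3]: P[3] ⊕ 0x3 = 0x8; E(K, 0x8) = 0xC.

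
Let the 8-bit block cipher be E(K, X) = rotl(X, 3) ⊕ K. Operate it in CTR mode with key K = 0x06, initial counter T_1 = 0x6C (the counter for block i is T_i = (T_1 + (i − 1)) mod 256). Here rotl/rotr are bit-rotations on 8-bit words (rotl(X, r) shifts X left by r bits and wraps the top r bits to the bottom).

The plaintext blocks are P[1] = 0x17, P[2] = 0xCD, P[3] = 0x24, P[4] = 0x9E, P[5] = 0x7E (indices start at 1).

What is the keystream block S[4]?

CTR encryption: S_i = E(K, T_i) where T_i is the counter for block i; C_i = P_i ⊕ S_i.
C[1]: T = 0x6C, S = E(K, T) = 0x65; 0x17 ⊕ 0x65 = 0x72.
C[2]: T = 0x6D, S = E(K, T) = 0x6D; 0xCD ⊕ 0x6D = 0xA0.
C[3]: T = 0x6E, S = E(K, T) = 0x75; 0x24 ⊕ 0x75 = 0x51.
C[4]: T = 0x6F, S = E(K, T) = 0x7D; 0x9E ⊕ 0x7D = 0xE3.
So S[4] = 0x7D.

0x7D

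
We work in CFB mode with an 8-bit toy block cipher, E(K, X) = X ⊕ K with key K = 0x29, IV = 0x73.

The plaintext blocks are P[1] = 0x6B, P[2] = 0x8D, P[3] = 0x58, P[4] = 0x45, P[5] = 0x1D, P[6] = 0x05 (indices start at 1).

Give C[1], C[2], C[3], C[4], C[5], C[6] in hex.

C[1] = 0x31, C[2] = 0x95, C[3] = 0xE4, C[4] = 0x88, C[5] = 0xBC, C[6] = 0x90

CFB encryption: C_i = P_i ⊕ E(K, C_{i−1}), with C_{0} = IV.
C[1]: E(K, 0x73) = 0x5A; 0x6B ⊕ 0x5A = 0x31.
C[2]: E(K, 0x31) = 0x18; 0x8D ⊕ 0x18 = 0x95.
C[3]: E(K, 0x95) = 0xBC; 0x58 ⊕ 0xBC = 0xE4.
C[4]: E(K, 0xE4) = 0xCD; 0x45 ⊕ 0xCD = 0x88.
C[5]: E(K, 0x88) = 0xA1; 0x1D ⊕ 0xA1 = 0xBC.
C[6]: E(K, 0xBC) = 0x95; 0x05 ⊕ 0x95 = 0x90.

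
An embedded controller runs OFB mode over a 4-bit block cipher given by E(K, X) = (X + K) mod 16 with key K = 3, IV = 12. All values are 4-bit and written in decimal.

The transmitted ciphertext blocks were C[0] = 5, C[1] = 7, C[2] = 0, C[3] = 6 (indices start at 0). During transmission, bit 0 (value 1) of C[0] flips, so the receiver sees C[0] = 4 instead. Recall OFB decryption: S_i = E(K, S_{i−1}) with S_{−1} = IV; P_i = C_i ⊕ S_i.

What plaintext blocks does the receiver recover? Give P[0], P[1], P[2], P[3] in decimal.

Only C[0] changed, to 4. In OFB, a change in C_i flips the same bit in P_i only; the keystream is unaffected. Decrypting the received ciphertext:
P[0]: S = E(K, 12) = 15; 4 ⊕ 15 = 11.
P[1]: S = E(K, 15) = 2; 7 ⊕ 2 = 5.
P[2]: S = E(K, 2) = 5; 0 ⊕ 5 = 5.
P[3]: S = E(K, 5) = 8; 6 ⊕ 8 = 14.
Blocks that differ from the original plaintext: P[0].

P[0] = 11, P[1] = 5, P[2] = 5, P[3] = 14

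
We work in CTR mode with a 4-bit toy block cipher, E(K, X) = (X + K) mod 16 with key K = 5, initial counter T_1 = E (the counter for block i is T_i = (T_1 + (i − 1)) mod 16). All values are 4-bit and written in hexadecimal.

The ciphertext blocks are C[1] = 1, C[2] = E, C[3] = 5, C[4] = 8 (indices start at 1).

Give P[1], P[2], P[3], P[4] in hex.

P[1] = 2, P[2] = A, P[3] = 0, P[4] = E

CTR decryption: S_i = E(K, T_i) where T_i is the counter for block i; P_i = C_i ⊕ S_i.
P[1]: T = E, S = E(K, T) = 3; 1 ⊕ 3 = 2.
P[2]: T = F, S = E(K, T) = 4; E ⊕ 4 = A.
P[3]: T = 0, S = E(K, T) = 5; 5 ⊕ 5 = 0.
P[4]: T = 1, S = E(K, T) = 6; 8 ⊕ 6 = E.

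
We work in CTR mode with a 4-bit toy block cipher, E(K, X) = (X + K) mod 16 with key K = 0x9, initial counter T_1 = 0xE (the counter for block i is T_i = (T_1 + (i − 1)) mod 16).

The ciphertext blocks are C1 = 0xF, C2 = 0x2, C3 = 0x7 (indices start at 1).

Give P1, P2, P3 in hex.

CTR decryption: S_i = E(K, T_i) where T_i is the counter for block i; P_i = C_i ⊕ S_i.
P1: T = 0xE, S = E(K, T) = 0x7; 0xF ⊕ 0x7 = 0x8.
P2: T = 0xF, S = E(K, T) = 0x8; 0x2 ⊕ 0x8 = 0xA.
P3: T = 0x0, S = E(K, T) = 0x9; 0x7 ⊕ 0x9 = 0xE.

P1 = 0x8, P2 = 0xA, P3 = 0xE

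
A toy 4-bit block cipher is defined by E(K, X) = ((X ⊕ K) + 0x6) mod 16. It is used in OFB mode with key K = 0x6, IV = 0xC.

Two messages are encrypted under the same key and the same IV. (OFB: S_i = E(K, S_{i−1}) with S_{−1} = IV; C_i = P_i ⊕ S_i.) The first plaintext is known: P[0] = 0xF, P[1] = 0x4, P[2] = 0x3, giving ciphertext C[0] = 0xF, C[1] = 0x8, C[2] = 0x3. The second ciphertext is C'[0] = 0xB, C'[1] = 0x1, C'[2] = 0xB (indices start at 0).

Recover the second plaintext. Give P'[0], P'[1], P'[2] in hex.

P'[0] = 0xB, P'[1] = 0xD, P'[2] = 0xB

In OFB with a reused IV, both messages share the same keystream S_i, so C_i ⊕ C'_i = P_i ⊕ P'_i and thus P'_i = P_i ⊕ C_i ⊕ C'_i.
P'[0]: 0xF ⊕ 0xF ⊕ 0xB = 0xB.
P'[1]: 0x4 ⊕ 0x8 ⊕ 0x1 = 0xD.
P'[2]: 0x3 ⊕ 0x3 ⊕ 0xB = 0xB.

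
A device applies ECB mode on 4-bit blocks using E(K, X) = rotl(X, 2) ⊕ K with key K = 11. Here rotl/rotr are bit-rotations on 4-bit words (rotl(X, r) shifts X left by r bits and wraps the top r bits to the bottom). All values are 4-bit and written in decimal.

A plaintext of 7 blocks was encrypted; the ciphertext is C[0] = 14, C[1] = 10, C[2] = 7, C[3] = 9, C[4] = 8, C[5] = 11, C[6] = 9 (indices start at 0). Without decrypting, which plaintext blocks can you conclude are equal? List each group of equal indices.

ECB encrypts each block independently with the same key, so equal ciphertext blocks imply equal plaintext blocks.
C[3] = C[6] = 9, so P[3] = P[6].

P[3] = P[6]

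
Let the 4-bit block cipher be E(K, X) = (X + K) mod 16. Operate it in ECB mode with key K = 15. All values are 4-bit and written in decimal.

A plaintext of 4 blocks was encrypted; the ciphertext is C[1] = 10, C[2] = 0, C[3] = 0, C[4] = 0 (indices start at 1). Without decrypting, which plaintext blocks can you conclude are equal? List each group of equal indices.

P[2] = P[3] = P[4]

ECB encrypts each block independently with the same key, so equal ciphertext blocks imply equal plaintext blocks.
C[2] = C[3] = C[4] = 0, so P[2] = P[3] = P[4].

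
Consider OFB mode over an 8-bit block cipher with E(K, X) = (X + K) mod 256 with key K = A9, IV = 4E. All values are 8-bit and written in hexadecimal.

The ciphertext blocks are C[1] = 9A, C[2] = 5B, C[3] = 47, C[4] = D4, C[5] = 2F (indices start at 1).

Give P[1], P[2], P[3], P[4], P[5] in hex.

P[1] = 6D, P[2] = FB, P[3] = 0E, P[4] = 26, P[5] = B4

OFB decryption: S_i = E(K, S_{i−1}) with S_{0} = IV; P_i = C_i ⊕ S_i.
P[1]: S = E(K, 4E) = F7; 9A ⊕ F7 = 6D.
P[2]: S = E(K, F7) = A0; 5B ⊕ A0 = FB.
P[3]: S = E(K, A0) = 49; 47 ⊕ 49 = 0E.
P[4]: S = E(K, 49) = F2; D4 ⊕ F2 = 26.
P[5]: S = E(K, F2) = 9B; 2F ⊕ 9B = B4.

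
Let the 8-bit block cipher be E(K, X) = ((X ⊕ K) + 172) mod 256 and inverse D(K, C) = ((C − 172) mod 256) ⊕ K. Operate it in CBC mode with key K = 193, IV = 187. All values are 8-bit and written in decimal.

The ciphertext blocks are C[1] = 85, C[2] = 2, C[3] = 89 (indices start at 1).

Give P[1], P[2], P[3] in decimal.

CBC decryption: P_i = D(K, C_i) ⊕ C_{i−1}, with C_{0} = IV.
P[1]: D(K, 85) = 104; 104 ⊕ 187 = 211.
P[2]: D(K, 2) = 151; 151 ⊕ 85 = 194.
P[3]: D(K, 89) = 108; 108 ⊕ 2 = 110.

P[1] = 211, P[2] = 194, P[3] = 110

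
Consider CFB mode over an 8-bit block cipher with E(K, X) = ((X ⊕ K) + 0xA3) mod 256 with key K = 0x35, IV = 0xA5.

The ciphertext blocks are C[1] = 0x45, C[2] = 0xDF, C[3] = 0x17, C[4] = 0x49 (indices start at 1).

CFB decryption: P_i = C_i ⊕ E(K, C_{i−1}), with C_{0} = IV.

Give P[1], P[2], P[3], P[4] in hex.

P[1] = 0x76, P[2] = 0xCC, P[3] = 0x9A, P[4] = 0x8C

P[1]: E(K, 0xA5) = 0x33; 0x45 ⊕ 0x33 = 0x76.
P[2]: E(K, 0x45) = 0x13; 0xDF ⊕ 0x13 = 0xCC.
P[3]: E(K, 0xDF) = 0x8D; 0x17 ⊕ 0x8D = 0x9A.
P[4]: E(K, 0x17) = 0xC5; 0x49 ⊕ 0xC5 = 0x8C.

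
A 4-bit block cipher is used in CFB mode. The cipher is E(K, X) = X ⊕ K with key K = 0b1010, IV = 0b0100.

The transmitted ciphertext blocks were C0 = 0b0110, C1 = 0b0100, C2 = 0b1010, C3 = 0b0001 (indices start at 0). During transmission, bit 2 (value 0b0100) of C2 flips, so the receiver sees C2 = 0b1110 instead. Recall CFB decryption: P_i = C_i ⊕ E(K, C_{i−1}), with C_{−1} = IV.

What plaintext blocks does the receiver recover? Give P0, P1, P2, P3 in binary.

P0 = 0b1000, P1 = 0b1000, P2 = 0b0000, P3 = 0b0101

Only C2 changed, to 0b1110. In CFB, a change in C_i flips the same bit in P_i and garbles P_{i+1}. Decrypting the received ciphertext:
P0: E(K, 0b0100) = 0b1110; 0b0110 ⊕ 0b1110 = 0b1000.
P1: E(K, 0b0110) = 0b1100; 0b0100 ⊕ 0b1100 = 0b1000.
P2: E(K, 0b0100) = 0b1110; 0b1110 ⊕ 0b1110 = 0b0000.
P3: E(K, 0b1110) = 0b0100; 0b0001 ⊕ 0b0100 = 0b0101.
Blocks that differ from the original plaintext: P2, P3.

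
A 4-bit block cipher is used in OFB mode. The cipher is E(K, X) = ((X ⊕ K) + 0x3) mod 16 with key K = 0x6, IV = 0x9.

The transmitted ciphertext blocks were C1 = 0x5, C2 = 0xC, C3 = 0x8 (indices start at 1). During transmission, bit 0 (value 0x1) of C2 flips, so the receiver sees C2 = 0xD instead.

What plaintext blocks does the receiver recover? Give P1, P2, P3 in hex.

P1 = 0x7, P2 = 0xA, P3 = 0xC

OFB decryption: S_i = E(K, S_{i−1}) with S_{0} = IV; P_i = C_i ⊕ S_i.
Only C2 changed, to 0xD. In OFB, a change in C_i flips the same bit in P_i only; the keystream is unaffected. Decrypting the received ciphertext:
P1: S = E(K, 0x9) = 0x2; 0x5 ⊕ 0x2 = 0x7.
P2: S = E(K, 0x2) = 0x7; 0xD ⊕ 0x7 = 0xA.
P3: S = E(K, 0x7) = 0x4; 0x8 ⊕ 0x4 = 0xC.
Blocks that differ from the original plaintext: P2.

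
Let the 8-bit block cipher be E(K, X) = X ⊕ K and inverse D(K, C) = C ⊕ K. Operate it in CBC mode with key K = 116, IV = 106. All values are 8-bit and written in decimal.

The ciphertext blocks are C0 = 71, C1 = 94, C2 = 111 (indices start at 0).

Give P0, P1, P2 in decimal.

P0 = 89, P1 = 109, P2 = 69

CBC decryption: P_i = D(K, C_i) ⊕ C_{i−1}, with C_{−1} = IV.
P0: D(K, 71) = 51; 51 ⊕ 106 = 89.
P1: D(K, 94) = 42; 42 ⊕ 71 = 109.
P2: D(K, 111) = 27; 27 ⊕ 94 = 69.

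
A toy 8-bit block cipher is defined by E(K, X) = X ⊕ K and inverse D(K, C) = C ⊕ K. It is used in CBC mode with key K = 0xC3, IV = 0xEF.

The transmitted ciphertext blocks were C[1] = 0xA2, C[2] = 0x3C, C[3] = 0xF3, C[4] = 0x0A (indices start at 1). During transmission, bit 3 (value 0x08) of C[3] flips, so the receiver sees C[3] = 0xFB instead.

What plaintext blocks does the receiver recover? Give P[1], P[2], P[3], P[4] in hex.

P[1] = 0x8E, P[2] = 0x5D, P[3] = 0x04, P[4] = 0x32

CBC decryption: P_i = D(K, C_i) ⊕ C_{i−1}, with C_{0} = IV.
Only C[3] changed, to 0xFB. In CBC, a change in C_i garbles P_i and flips the same bit in P_{i+1}. Decrypting the received ciphertext:
P[1]: D(K, 0xA2) = 0x61; 0x61 ⊕ 0xEF = 0x8E.
P[2]: D(K, 0x3C) = 0xFF; 0xFF ⊕ 0xA2 = 0x5D.
P[3]: D(K, 0xFB) = 0x38; 0x38 ⊕ 0x3C = 0x04.
P[4]: D(K, 0x0A) = 0xC9; 0xC9 ⊕ 0xFB = 0x32.
Blocks that differ from the original plaintext: P[3], P[4].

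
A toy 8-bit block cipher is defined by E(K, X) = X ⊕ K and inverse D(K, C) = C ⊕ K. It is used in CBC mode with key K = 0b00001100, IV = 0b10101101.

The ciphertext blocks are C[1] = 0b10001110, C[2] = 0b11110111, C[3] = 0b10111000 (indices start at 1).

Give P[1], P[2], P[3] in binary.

CBC decryption: P_i = D(K, C_i) ⊕ C_{i−1}, with C_{0} = IV.
P[1]: D(K, 0b10001110) = 0b10000010; 0b10000010 ⊕ 0b10101101 = 0b00101111.
P[2]: D(K, 0b11110111) = 0b11111011; 0b11111011 ⊕ 0b10001110 = 0b01110101.
P[3]: D(K, 0b10111000) = 0b10110100; 0b10110100 ⊕ 0b11110111 = 0b01000011.

P[1] = 0b00101111, P[2] = 0b01110101, P[3] = 0b01000011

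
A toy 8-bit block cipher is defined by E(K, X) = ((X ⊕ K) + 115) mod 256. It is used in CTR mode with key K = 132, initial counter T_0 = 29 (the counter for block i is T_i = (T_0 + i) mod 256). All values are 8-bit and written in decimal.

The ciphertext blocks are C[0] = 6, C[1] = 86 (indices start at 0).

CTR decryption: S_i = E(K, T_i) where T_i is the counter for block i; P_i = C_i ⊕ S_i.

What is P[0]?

P[0] = 10

P[0]: T = 29, S = E(K, T) = 12; 6 ⊕ 12 = 10.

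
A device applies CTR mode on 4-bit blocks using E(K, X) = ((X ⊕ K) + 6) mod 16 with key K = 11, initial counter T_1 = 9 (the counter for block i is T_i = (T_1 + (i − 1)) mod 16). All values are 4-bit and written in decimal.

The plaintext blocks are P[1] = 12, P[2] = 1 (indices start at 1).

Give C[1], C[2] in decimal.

C[1] = 4, C[2] = 6

CTR encryption: S_i = E(K, T_i) where T_i is the counter for block i; C_i = P_i ⊕ S_i.
C[1]: T = 9, S = E(K, T) = 8; 12 ⊕ 8 = 4.
C[2]: T = 10, S = E(K, T) = 7; 1 ⊕ 7 = 6.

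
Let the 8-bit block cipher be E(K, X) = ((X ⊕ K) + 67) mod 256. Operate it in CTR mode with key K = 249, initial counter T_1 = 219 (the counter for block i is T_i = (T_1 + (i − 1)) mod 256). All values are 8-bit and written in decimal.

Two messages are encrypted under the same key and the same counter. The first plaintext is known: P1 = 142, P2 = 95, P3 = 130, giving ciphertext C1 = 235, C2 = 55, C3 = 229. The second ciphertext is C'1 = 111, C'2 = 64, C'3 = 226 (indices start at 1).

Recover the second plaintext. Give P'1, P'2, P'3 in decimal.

P'1 = 10, P'2 = 40, P'3 = 133

In CTR with a reused counter, both messages share the same keystream S_i, so C_i ⊕ C'_i = P_i ⊕ P'_i and thus P'_i = P_i ⊕ C_i ⊕ C'_i.
P'1: 142 ⊕ 235 ⊕ 111 = 10.
P'2: 95 ⊕ 55 ⊕ 64 = 40.
P'3: 130 ⊕ 229 ⊕ 226 = 133.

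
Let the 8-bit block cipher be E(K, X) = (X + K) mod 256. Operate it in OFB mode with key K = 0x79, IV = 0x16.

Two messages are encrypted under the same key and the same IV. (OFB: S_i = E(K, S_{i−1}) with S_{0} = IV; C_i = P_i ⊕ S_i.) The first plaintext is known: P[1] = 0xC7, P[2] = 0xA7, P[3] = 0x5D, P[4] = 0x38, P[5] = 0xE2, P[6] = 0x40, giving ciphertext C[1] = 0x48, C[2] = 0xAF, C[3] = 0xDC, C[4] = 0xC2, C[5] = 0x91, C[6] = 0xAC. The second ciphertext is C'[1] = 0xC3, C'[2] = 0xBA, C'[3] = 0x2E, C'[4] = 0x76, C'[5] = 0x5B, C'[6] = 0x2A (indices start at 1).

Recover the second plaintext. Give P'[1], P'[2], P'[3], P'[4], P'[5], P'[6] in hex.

In OFB with a reused IV, both messages share the same keystream S_i, so C_i ⊕ C'_i = P_i ⊕ P'_i and thus P'_i = P_i ⊕ C_i ⊕ C'_i.
P'[1]: 0xC7 ⊕ 0x48 ⊕ 0xC3 = 0x4C.
P'[2]: 0xA7 ⊕ 0xAF ⊕ 0xBA = 0xB2.
P'[3]: 0x5D ⊕ 0xDC ⊕ 0x2E = 0xAF.
P'[4]: 0x38 ⊕ 0xC2 ⊕ 0x76 = 0x8C.
P'[5]: 0xE2 ⊕ 0x91 ⊕ 0x5B = 0x28.
P'[6]: 0x40 ⊕ 0xAC ⊕ 0x2A = 0xC6.

P'[1] = 0x4C, P'[2] = 0xB2, P'[3] = 0xAF, P'[4] = 0x8C, P'[5] = 0x28, P'[6] = 0xC6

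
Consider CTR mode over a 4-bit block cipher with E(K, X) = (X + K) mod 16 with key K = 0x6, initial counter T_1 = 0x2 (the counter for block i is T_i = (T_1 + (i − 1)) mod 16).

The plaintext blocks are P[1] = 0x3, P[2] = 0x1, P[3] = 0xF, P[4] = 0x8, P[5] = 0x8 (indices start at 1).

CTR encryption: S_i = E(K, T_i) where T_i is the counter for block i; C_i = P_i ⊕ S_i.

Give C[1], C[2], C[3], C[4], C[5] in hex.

C[1]: T = 0x2, S = E(K, T) = 0x8; 0x3 ⊕ 0x8 = 0xB.
C[2]: T = 0x3, S = E(K, T) = 0x9; 0x1 ⊕ 0x9 = 0x8.
C[3]: T = 0x4, S = E(K, T) = 0xA; 0xF ⊕ 0xA = 0x5.
C[4]: T = 0x5, S = E(K, T) = 0xB; 0x8 ⊕ 0xB = 0x3.
C[5]: T = 0x6, S = E(K, T) = 0xC; 0x8 ⊕ 0xC = 0x4.

C[1] = 0xB, C[2] = 0x8, C[3] = 0x5, C[4] = 0x3, C[5] = 0x4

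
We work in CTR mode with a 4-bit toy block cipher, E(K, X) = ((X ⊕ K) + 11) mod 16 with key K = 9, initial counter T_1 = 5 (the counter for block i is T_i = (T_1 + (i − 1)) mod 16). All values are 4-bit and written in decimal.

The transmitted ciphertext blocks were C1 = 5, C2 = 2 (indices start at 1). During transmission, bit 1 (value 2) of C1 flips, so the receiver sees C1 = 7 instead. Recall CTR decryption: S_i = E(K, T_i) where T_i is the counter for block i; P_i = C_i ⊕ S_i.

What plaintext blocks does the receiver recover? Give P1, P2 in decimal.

P1 = 0, P2 = 8

Only C1 changed, to 7. In CTR, a change in C_i flips the same bit in P_i only; the keystream is unaffected. Decrypting the received ciphertext:
P1: T = 5, S = E(K, T) = 7; 7 ⊕ 7 = 0.
P2: T = 6, S = E(K, T) = 10; 2 ⊕ 10 = 8.
Blocks that differ from the original plaintext: P1.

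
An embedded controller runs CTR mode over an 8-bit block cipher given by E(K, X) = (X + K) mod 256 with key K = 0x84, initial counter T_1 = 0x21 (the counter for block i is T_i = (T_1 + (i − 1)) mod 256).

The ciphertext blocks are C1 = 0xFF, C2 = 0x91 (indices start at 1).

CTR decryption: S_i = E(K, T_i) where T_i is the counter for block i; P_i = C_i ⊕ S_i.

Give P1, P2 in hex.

P1: T = 0x21, S = E(K, T) = 0xA5; 0xFF ⊕ 0xA5 = 0x5A.
P2: T = 0x22, S = E(K, T) = 0xA6; 0x91 ⊕ 0xA6 = 0x37.

P1 = 0x5A, P2 = 0x37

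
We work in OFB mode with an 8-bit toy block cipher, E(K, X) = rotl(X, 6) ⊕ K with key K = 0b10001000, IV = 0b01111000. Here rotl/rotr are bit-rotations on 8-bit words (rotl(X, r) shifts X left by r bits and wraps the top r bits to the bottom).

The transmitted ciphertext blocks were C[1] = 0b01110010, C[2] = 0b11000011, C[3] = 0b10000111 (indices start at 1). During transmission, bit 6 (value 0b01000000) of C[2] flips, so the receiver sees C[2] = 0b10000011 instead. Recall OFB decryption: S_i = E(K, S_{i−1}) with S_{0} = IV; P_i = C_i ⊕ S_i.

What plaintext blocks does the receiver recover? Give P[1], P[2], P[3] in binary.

Only C[2] changed, to 0b10000011. In OFB, a change in C_i flips the same bit in P_i only; the keystream is unaffected. Decrypting the received ciphertext:
P[1]: S = E(K, 0b01111000) = 0b10010110; 0b01110010 ⊕ 0b10010110 = 0b11100100.
P[2]: S = E(K, 0b10010110) = 0b00101101; 0b10000011 ⊕ 0b00101101 = 0b10101110.
P[3]: S = E(K, 0b00101101) = 0b11000011; 0b10000111 ⊕ 0b11000011 = 0b01000100.
Blocks that differ from the original plaintext: P[2].

P[1] = 0b11100100, P[2] = 0b10101110, P[3] = 0b01000100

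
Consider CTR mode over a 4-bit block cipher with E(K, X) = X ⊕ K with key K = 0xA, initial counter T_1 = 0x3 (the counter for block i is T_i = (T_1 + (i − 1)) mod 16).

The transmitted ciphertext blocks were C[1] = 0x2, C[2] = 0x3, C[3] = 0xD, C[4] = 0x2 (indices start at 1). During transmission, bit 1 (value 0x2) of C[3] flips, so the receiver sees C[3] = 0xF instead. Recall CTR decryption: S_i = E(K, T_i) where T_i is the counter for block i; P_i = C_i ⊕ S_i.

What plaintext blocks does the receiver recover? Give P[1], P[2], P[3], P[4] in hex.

P[1] = 0xB, P[2] = 0xD, P[3] = 0x0, P[4] = 0xE

Only C[3] changed, to 0xF. In CTR, a change in C_i flips the same bit in P_i only; the keystream is unaffected. Decrypting the received ciphertext:
P[1]: T = 0x3, S = E(K, T) = 0x9; 0x2 ⊕ 0x9 = 0xB.
P[2]: T = 0x4, S = E(K, T) = 0xE; 0x3 ⊕ 0xE = 0xD.
P[3]: T = 0x5, S = E(K, T) = 0xF; 0xF ⊕ 0xF = 0x0.
P[4]: T = 0x6, S = E(K, T) = 0xC; 0x2 ⊕ 0xC = 0xE.
Blocks that differ from the original plaintext: P[3].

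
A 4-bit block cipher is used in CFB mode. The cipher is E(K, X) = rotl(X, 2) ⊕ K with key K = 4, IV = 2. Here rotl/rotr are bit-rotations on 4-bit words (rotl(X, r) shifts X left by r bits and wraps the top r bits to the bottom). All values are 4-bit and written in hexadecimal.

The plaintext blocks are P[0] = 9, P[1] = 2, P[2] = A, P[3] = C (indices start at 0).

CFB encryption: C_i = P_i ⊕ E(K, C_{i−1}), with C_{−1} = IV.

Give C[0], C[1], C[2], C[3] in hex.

C[0] = 5, C[1] = 3, C[2] = 2, C[3] = 0

C[0]: E(K, 2) = C; 9 ⊕ C = 5.
C[1]: E(K, 5) = 1; 2 ⊕ 1 = 3.
C[2]: E(K, 3) = 8; A ⊕ 8 = 2.
C[3]: E(K, 2) = C; C ⊕ C = 0.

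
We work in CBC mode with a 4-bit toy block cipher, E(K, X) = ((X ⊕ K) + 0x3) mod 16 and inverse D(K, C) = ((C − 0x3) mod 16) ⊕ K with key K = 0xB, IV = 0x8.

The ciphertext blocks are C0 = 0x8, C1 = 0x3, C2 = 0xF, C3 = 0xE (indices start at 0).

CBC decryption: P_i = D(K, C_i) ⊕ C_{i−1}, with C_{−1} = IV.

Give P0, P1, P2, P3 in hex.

P0: D(K, 0x8) = 0xE; 0xE ⊕ 0x8 = 0x6.
P1: D(K, 0x3) = 0xB; 0xB ⊕ 0x8 = 0x3.
P2: D(K, 0xF) = 0x7; 0x7 ⊕ 0x3 = 0x4.
P3: D(K, 0xE) = 0x0; 0x0 ⊕ 0xF = 0xF.

P0 = 0x6, P1 = 0x3, P2 = 0x4, P3 = 0xF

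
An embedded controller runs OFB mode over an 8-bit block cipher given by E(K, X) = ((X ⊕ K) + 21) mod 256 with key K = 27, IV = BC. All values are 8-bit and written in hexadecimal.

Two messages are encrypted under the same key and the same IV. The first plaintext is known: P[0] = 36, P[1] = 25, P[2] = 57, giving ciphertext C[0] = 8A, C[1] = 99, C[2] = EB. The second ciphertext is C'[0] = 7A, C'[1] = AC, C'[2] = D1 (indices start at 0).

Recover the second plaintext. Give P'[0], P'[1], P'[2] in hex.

P'[0] = C6, P'[1] = 10, P'[2] = 6D

In OFB with a reused IV, both messages share the same keystream S_i, so C_i ⊕ C'_i = P_i ⊕ P'_i and thus P'_i = P_i ⊕ C_i ⊕ C'_i.
P'[0]: 36 ⊕ 8A ⊕ 7A = C6.
P'[1]: 25 ⊕ 99 ⊕ AC = 10.
P'[2]: 57 ⊕ EB ⊕ D1 = 6D.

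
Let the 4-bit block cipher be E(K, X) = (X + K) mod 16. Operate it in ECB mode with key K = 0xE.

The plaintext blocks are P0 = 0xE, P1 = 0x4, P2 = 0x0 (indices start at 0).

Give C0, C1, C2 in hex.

ECB encryption: C_i = E(K, P_i).
C0: E(K, 0xE) = 0xC.
C1: E(K, 0x4) = 0x2.
C2: E(K, 0x0) = 0xE.

C0 = 0xC, C1 = 0x2, C2 = 0xE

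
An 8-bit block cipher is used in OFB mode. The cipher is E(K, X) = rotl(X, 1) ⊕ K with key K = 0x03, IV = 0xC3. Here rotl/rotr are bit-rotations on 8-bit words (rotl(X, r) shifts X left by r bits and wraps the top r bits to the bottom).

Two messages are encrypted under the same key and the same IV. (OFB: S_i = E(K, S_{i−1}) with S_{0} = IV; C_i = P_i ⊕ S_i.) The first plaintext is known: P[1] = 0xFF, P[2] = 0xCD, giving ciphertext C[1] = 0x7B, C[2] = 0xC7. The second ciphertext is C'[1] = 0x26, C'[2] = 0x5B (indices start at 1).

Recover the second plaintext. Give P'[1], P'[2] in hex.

P'[1] = 0xA2, P'[2] = 0x51

In OFB with a reused IV, both messages share the same keystream S_i, so C_i ⊕ C'_i = P_i ⊕ P'_i and thus P'_i = P_i ⊕ C_i ⊕ C'_i.
P'[1]: 0xFF ⊕ 0x7B ⊕ 0x26 = 0xA2.
P'[2]: 0xCD ⊕ 0xC7 ⊕ 0x5B = 0x51.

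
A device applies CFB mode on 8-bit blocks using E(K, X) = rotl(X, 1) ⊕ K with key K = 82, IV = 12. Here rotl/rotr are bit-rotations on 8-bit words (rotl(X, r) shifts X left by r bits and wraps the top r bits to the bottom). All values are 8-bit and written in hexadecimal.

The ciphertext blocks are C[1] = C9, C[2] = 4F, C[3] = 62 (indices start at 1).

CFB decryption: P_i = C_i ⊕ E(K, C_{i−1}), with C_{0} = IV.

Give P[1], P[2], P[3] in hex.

P[1] = 6F, P[2] = 5E, P[3] = 7E

P[1]: E(K, 12) = A6; C9 ⊕ A6 = 6F.
P[2]: E(K, C9) = 11; 4F ⊕ 11 = 5E.
P[3]: E(K, 4F) = 1C; 62 ⊕ 1C = 7E.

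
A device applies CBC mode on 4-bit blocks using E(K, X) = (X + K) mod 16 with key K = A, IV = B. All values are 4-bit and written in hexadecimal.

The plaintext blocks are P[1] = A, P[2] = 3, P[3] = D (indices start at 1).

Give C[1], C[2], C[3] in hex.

C[1] = B, C[2] = 2, C[3] = 9

CBC encryption: C_i = E(K, P_i ⊕ C_{i−1}), with C_{0} = IV.
C[1]: P[1] ⊕ B = 1; E(K, 1) = B.
C[2]: P[2] ⊕ B = 8; E(K, 8) = 2.
C[3]: P[3] ⊕ 2 = F; E(K, F) = 9.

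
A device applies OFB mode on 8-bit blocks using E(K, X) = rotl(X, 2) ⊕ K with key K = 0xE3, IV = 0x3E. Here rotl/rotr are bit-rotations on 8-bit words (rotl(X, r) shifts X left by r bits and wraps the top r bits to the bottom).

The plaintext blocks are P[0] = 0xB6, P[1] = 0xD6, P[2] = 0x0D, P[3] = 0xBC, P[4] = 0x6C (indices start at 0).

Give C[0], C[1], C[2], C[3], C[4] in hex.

C[0] = 0xAD, C[1] = 0x59, C[2] = 0xD0, C[3] = 0x28, C[4] = 0xDD

OFB encryption: S_i = E(K, S_{i−1}) with S_{−1} = IV; C_i = P_i ⊕ S_i.
C[0]: S = E(K, 0x3E) = 0x1B; 0xB6 ⊕ 0x1B = 0xAD.
C[1]: S = E(K, 0x1B) = 0x8F; 0xD6 ⊕ 0x8F = 0x59.
C[2]: S = E(K, 0x8F) = 0xDD; 0x0D ⊕ 0xDD = 0xD0.
C[3]: S = E(K, 0xDD) = 0x94; 0xBC ⊕ 0x94 = 0x28.
C[4]: S = E(K, 0x94) = 0xB1; 0x6C ⊕ 0xB1 = 0xDD.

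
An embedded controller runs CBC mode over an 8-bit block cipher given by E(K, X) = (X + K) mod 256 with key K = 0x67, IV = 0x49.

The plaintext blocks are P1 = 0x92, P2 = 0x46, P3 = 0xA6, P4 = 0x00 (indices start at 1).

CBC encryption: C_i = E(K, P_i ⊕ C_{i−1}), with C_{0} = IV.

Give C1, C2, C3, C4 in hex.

C1: P1 ⊕ 0x49 = 0xDB; E(K, 0xDB) = 0x42.
C2: P2 ⊕ 0x42 = 0x04; E(K, 0x04) = 0x6B.
C3: P3 ⊕ 0x6B = 0xCD; E(K, 0xCD) = 0x34.
C4: P4 ⊕ 0x34 = 0x34; E(K, 0x34) = 0x9B.

C1 = 0x42, C2 = 0x6B, C3 = 0x34, C4 = 0x9B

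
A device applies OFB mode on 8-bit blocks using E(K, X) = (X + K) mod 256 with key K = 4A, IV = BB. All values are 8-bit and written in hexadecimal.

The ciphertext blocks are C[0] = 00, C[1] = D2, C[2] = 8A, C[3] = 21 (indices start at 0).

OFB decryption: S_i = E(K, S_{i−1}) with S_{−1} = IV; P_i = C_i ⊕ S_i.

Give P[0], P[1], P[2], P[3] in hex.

P[0]: S = E(K, BB) = 05; 00 ⊕ 05 = 05.
P[1]: S = E(K, 05) = 4F; D2 ⊕ 4F = 9D.
P[2]: S = E(K, 4F) = 99; 8A ⊕ 99 = 13.
P[3]: S = E(K, 99) = E3; 21 ⊕ E3 = C2.

P[0] = 05, P[1] = 9D, P[2] = 13, P[3] = C2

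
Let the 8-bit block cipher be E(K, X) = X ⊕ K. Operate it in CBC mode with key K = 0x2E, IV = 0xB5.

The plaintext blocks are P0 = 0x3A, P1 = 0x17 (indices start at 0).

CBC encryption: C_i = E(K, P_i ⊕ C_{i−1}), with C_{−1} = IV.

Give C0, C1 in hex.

C0: P0 ⊕ 0xB5 = 0x8F; E(K, 0x8F) = 0xA1.
C1: P1 ⊕ 0xA1 = 0xB6; E(K, 0xB6) = 0x98.

C0 = 0xA1, C1 = 0x98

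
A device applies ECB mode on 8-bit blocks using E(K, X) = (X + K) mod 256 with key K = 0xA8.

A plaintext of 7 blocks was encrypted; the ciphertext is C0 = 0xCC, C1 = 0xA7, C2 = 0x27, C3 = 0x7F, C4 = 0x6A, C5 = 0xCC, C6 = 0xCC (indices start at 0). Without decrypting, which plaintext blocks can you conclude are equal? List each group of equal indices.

ECB encrypts each block independently with the same key, so equal ciphertext blocks imply equal plaintext blocks.
C0 = C5 = C6 = 0xCC, so P0 = P5 = P6.

P0 = P5 = P6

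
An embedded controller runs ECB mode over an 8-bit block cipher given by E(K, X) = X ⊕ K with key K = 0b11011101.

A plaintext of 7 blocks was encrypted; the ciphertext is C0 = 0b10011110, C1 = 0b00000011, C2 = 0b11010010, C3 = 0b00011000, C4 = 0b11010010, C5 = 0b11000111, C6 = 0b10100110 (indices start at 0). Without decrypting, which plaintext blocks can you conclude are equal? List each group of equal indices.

P2 = P4

ECB encrypts each block independently with the same key, so equal ciphertext blocks imply equal plaintext blocks.
C2 = C4 = 0b11010010, so P2 = P4.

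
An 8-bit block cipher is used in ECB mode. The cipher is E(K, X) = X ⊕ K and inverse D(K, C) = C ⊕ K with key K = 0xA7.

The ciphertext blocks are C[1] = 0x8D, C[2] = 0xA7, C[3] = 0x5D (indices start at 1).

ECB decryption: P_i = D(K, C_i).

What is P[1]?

P[1]: D(K, 0x8D) = 0x2A.

P[1] = 0x2A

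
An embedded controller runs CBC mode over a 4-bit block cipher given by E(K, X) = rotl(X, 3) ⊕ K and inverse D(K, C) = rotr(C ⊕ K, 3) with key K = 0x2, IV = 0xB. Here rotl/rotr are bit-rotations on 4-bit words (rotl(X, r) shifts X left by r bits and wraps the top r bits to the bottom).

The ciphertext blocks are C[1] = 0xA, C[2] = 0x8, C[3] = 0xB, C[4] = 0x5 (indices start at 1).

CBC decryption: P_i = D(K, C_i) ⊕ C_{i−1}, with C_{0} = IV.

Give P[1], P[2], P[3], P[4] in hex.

P[1]: D(K, 0xA) = 0x1; 0x1 ⊕ 0xB = 0xA.
P[2]: D(K, 0x8) = 0x5; 0x5 ⊕ 0xA = 0xF.
P[3]: D(K, 0xB) = 0x3; 0x3 ⊕ 0x8 = 0xB.
P[4]: D(K, 0x5) = 0xE; 0xE ⊕ 0xB = 0x5.

P[1] = 0xA, P[2] = 0xF, P[3] = 0xB, P[4] = 0x5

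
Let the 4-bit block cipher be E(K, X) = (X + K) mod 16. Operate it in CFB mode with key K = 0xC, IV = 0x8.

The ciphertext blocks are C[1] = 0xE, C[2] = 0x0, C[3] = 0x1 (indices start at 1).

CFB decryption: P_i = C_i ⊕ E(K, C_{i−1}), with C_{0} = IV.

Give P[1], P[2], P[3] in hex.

P[1]: E(K, 0x8) = 0x4; 0xE ⊕ 0x4 = 0xA.
P[2]: E(K, 0xE) = 0xA; 0x0 ⊕ 0xA = 0xA.
P[3]: E(K, 0x0) = 0xC; 0x1 ⊕ 0xC = 0xD.

P[1] = 0xA, P[2] = 0xA, P[3] = 0xD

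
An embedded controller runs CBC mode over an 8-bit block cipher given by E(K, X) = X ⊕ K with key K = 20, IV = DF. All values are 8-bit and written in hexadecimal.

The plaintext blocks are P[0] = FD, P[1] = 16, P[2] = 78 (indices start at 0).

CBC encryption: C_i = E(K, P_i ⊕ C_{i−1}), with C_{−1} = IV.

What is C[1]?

C[1] = 34

C[0]: P[0] ⊕ DF = 22; E(K, 22) = 02.
C[1]: P[1] ⊕ 02 = 14; E(K, 14) = 34.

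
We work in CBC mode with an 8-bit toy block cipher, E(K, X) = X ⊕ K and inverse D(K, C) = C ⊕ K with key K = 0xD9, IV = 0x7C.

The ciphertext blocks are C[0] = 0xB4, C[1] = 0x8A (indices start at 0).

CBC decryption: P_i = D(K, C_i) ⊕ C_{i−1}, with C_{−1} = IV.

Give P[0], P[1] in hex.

P[0]: D(K, 0xB4) = 0x6D; 0x6D ⊕ 0x7C = 0x11.
P[1]: D(K, 0x8A) = 0x53; 0x53 ⊕ 0xB4 = 0xE7.

P[0] = 0x11, P[1] = 0xE7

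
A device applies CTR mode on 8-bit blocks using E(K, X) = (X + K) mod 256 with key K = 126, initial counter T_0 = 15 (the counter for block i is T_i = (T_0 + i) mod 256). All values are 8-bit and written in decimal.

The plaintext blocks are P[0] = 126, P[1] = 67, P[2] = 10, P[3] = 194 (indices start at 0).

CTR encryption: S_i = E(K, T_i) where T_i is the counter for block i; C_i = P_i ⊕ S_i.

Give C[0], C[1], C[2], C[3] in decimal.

C[0]: T = 15, S = E(K, T) = 141; 126 ⊕ 141 = 243.
C[1]: T = 16, S = E(K, T) = 142; 67 ⊕ 142 = 205.
C[2]: T = 17, S = E(K, T) = 143; 10 ⊕ 143 = 133.
C[3]: T = 18, S = E(K, T) = 144; 194 ⊕ 144 = 82.

C[0] = 243, C[1] = 205, C[2] = 133, C[3] = 82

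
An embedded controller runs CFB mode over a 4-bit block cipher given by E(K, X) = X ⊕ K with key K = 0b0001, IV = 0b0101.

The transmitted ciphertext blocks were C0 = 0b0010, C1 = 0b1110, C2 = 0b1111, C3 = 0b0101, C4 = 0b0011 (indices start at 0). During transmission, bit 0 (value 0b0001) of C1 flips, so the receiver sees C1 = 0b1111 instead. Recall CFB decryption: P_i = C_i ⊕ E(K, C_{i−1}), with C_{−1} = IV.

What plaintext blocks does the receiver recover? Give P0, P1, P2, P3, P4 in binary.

P0 = 0b0110, P1 = 0b1100, P2 = 0b0001, P3 = 0b1011, P4 = 0b0111

Only C1 changed, to 0b1111. In CFB, a change in C_i flips the same bit in P_i and garbles P_{i+1}. Decrypting the received ciphertext:
P0: E(K, 0b0101) = 0b0100; 0b0010 ⊕ 0b0100 = 0b0110.
P1: E(K, 0b0010) = 0b0011; 0b1111 ⊕ 0b0011 = 0b1100.
P2: E(K, 0b1111) = 0b1110; 0b1111 ⊕ 0b1110 = 0b0001.
P3: E(K, 0b1111) = 0b1110; 0b0101 ⊕ 0b1110 = 0b1011.
P4: E(K, 0b0101) = 0b0100; 0b0011 ⊕ 0b0100 = 0b0111.
Blocks that differ from the original plaintext: P1, P2.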